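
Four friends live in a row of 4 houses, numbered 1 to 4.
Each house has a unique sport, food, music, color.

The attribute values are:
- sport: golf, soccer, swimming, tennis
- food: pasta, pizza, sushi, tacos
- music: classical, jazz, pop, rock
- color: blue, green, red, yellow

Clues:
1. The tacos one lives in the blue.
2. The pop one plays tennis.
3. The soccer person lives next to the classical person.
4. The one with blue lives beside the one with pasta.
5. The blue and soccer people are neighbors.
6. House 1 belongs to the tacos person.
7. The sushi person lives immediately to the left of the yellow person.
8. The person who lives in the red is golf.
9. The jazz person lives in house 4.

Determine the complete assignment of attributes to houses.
Solution:

House | Sport | Food | Music | Color
------------------------------------
  1   | tennis | tacos | pop | blue
  2   | soccer | pasta | rock | green
  3   | golf | sushi | classical | red
  4   | swimming | pizza | jazz | yellow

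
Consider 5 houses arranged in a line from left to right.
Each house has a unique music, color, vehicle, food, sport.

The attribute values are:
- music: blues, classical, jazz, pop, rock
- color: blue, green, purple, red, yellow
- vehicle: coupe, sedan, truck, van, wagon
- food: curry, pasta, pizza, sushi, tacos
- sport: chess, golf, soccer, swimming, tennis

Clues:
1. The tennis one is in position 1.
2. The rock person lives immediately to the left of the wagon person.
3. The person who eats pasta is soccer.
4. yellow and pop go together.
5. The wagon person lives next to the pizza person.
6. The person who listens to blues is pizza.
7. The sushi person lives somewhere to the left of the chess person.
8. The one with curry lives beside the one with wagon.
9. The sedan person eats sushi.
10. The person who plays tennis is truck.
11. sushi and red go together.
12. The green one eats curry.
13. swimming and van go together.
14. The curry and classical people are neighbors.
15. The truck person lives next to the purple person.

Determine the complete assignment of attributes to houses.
Solution:

House | Music | Color | Vehicle | Food | Sport
----------------------------------------------
  1   | rock | green | truck | curry | tennis
  2   | classical | purple | wagon | pasta | soccer
  3   | blues | blue | van | pizza | swimming
  4   | jazz | red | sedan | sushi | golf
  5   | pop | yellow | coupe | tacos | chess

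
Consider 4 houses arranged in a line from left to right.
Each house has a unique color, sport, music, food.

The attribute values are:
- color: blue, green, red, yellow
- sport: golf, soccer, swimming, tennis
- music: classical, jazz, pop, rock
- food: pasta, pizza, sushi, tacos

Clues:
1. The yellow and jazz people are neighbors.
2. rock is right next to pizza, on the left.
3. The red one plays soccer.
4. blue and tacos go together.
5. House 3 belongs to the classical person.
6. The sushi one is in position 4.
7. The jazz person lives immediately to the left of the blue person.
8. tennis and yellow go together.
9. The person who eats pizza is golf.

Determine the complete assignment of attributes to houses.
Solution:

House | Color | Sport | Music | Food
------------------------------------
  1   | yellow | tennis | rock | pasta
  2   | green | golf | jazz | pizza
  3   | blue | swimming | classical | tacos
  4   | red | soccer | pop | sushi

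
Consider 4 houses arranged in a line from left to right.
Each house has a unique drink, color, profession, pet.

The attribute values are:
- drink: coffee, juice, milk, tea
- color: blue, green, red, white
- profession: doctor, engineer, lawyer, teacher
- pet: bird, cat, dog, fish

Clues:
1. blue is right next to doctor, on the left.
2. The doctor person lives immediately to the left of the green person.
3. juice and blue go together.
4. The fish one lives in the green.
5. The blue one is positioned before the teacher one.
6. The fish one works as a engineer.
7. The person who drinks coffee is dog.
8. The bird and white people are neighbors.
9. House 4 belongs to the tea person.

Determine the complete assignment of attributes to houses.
Solution:

House | Drink | Color | Profession | Pet
----------------------------------------
  1   | juice | blue | lawyer | bird
  2   | coffee | white | doctor | dog
  3   | milk | green | engineer | fish
  4   | tea | red | teacher | cat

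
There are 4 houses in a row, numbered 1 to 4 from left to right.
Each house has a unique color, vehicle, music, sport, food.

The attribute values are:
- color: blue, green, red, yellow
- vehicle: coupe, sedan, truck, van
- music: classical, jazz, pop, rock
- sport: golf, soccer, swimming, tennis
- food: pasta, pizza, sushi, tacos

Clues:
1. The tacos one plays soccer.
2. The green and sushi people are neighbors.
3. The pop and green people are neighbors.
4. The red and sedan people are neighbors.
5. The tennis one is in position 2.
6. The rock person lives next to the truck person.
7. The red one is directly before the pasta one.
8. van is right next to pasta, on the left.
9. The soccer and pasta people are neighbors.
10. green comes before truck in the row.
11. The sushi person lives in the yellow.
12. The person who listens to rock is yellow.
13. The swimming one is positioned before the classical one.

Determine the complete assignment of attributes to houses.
Solution:

House | Color | Vehicle | Music | Sport | Food
----------------------------------------------
  1   | red | van | pop | soccer | tacos
  2   | green | sedan | jazz | tennis | pasta
  3   | yellow | coupe | rock | swimming | sushi
  4   | blue | truck | classical | golf | pizza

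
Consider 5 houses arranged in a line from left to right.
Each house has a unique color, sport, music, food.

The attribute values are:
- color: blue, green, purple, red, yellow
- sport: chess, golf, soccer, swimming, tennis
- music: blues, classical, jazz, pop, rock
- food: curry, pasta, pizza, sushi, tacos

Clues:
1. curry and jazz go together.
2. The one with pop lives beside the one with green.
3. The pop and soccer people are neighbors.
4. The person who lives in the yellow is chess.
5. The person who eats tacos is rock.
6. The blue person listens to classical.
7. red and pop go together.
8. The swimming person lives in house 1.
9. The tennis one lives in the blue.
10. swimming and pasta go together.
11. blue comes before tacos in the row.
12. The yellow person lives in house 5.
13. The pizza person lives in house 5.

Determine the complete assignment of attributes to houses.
Solution:

House | Color | Sport | Music | Food
------------------------------------
  1   | red | swimming | pop | pasta
  2   | green | soccer | jazz | curry
  3   | blue | tennis | classical | sushi
  4   | purple | golf | rock | tacos
  5   | yellow | chess | blues | pizza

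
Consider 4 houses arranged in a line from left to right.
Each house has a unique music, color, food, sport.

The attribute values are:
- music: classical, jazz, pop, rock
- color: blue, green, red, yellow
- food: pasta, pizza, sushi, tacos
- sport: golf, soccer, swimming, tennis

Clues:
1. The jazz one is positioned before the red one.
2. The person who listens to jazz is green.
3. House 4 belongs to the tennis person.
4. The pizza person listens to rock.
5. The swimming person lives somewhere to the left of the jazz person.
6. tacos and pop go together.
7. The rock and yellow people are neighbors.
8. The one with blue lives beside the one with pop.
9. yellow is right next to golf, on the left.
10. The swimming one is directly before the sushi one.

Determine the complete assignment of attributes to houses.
Solution:

House | Music | Color | Food | Sport
------------------------------------
  1   | rock | blue | pizza | soccer
  2   | pop | yellow | tacos | swimming
  3   | jazz | green | sushi | golf
  4   | classical | red | pasta | tennis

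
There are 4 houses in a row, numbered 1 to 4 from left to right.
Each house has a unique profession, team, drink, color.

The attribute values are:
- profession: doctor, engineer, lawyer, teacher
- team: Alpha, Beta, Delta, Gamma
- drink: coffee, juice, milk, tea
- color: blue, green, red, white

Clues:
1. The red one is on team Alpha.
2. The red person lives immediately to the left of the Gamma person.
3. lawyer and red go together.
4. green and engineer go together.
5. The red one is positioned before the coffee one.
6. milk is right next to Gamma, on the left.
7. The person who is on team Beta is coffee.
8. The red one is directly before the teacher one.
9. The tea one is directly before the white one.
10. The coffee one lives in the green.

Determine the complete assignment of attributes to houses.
Solution:

House | Profession | Team | Drink | Color
-----------------------------------------
  1   | lawyer | Alpha | milk | red
  2   | teacher | Gamma | tea | blue
  3   | doctor | Delta | juice | white
  4   | engineer | Beta | coffee | green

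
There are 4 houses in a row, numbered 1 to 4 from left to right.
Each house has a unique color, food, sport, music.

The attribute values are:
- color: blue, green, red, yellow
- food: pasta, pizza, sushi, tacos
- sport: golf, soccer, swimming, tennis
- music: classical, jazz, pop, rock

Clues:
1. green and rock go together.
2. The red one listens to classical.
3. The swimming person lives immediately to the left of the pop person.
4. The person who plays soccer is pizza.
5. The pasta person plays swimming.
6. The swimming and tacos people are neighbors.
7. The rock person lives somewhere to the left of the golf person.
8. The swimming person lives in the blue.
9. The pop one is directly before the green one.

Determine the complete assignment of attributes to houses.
Solution:

House | Color | Food | Sport | Music
------------------------------------
  1   | blue | pasta | swimming | jazz
  2   | yellow | tacos | tennis | pop
  3   | green | pizza | soccer | rock
  4   | red | sushi | golf | classical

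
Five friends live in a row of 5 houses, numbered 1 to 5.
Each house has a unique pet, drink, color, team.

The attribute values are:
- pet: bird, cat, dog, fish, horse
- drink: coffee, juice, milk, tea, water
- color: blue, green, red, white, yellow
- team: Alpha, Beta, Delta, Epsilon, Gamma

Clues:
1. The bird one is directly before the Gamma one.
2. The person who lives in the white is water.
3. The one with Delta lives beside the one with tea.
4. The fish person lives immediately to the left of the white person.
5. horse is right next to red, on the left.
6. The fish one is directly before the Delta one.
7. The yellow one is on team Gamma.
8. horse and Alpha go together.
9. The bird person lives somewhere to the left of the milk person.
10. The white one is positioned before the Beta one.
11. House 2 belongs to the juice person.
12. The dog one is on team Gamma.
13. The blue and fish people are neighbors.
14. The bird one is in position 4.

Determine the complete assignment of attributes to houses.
Solution:

House | Pet | Drink | Color | Team
----------------------------------
  1   | horse | coffee | blue | Alpha
  2   | fish | juice | red | Epsilon
  3   | cat | water | white | Delta
  4   | bird | tea | green | Beta
  5   | dog | milk | yellow | Gamma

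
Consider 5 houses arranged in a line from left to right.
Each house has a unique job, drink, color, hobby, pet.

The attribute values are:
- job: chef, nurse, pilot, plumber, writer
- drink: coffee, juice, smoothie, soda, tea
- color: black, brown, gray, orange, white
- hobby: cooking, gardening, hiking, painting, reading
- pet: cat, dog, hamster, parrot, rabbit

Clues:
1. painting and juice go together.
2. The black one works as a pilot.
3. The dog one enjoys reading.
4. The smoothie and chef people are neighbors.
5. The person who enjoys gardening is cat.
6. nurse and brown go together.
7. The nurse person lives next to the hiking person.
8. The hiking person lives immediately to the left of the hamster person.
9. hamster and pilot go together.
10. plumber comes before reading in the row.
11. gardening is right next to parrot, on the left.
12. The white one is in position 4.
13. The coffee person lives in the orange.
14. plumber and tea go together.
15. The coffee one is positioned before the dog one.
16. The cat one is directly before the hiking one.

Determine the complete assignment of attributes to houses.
Solution:

House | Job | Drink | Color | Hobby | Pet
-----------------------------------------
  1   | nurse | smoothie | brown | gardening | cat
  2   | chef | coffee | orange | hiking | parrot
  3   | pilot | juice | black | painting | hamster
  4   | plumber | tea | white | cooking | rabbit
  5   | writer | soda | gray | reading | dog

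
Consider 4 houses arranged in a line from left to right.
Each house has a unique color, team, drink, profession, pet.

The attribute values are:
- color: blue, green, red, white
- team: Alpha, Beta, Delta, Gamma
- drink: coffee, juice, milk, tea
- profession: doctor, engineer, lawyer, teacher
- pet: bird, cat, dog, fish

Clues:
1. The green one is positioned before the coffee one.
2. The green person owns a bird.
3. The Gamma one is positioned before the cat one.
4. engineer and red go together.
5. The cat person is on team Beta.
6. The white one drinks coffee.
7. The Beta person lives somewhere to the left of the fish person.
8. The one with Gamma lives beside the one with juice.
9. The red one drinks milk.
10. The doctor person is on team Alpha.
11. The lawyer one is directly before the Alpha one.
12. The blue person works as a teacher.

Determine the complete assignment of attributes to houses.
Solution:

House | Color | Team | Drink | Profession | Pet
-----------------------------------------------
  1   | red | Gamma | milk | engineer | dog
  2   | blue | Beta | juice | teacher | cat
  3   | green | Delta | tea | lawyer | bird
  4   | white | Alpha | coffee | doctor | fish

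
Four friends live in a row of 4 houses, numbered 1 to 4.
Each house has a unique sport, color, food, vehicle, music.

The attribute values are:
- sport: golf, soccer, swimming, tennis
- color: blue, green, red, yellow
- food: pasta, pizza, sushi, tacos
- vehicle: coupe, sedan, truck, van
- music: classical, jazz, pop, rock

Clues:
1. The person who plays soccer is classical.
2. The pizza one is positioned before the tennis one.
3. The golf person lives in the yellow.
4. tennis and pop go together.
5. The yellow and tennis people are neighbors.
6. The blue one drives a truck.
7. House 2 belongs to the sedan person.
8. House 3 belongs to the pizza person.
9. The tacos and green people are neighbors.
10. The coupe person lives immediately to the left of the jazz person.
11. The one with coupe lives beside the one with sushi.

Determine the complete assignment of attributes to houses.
Solution:

House | Sport | Color | Food | Vehicle | Music
----------------------------------------------
  1   | soccer | red | tacos | coupe | classical
  2   | swimming | green | sushi | sedan | jazz
  3   | golf | yellow | pizza | van | rock
  4   | tennis | blue | pasta | truck | pop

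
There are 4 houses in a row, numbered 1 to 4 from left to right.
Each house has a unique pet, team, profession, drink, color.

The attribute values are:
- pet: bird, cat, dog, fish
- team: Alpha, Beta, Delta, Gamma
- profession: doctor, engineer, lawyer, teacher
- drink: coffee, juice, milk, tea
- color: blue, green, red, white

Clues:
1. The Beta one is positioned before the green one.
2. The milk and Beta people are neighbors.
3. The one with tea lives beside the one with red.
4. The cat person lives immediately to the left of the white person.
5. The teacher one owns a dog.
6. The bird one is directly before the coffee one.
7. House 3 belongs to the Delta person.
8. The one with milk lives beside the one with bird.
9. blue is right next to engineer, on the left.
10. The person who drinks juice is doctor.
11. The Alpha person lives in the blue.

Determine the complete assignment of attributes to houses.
Solution:

House | Pet | Team | Profession | Drink | Color
-----------------------------------------------
  1   | cat | Alpha | lawyer | milk | blue
  2   | bird | Beta | engineer | tea | white
  3   | dog | Delta | teacher | coffee | red
  4   | fish | Gamma | doctor | juice | green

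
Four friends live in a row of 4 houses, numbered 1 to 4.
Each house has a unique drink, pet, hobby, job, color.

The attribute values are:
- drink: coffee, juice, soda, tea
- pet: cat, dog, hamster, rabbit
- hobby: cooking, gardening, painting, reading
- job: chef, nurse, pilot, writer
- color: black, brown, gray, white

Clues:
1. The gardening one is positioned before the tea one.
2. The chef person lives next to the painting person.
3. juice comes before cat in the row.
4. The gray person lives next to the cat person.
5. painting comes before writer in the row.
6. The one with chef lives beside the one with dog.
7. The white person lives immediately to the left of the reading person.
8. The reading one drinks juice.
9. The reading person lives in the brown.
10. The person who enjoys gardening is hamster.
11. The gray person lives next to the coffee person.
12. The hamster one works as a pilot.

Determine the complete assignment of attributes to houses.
Solution:

House | Drink | Pet | Hobby | Job | Color
-----------------------------------------
  1   | soda | hamster | gardening | pilot | white
  2   | juice | rabbit | reading | chef | brown
  3   | tea | dog | painting | nurse | gray
  4   | coffee | cat | cooking | writer | black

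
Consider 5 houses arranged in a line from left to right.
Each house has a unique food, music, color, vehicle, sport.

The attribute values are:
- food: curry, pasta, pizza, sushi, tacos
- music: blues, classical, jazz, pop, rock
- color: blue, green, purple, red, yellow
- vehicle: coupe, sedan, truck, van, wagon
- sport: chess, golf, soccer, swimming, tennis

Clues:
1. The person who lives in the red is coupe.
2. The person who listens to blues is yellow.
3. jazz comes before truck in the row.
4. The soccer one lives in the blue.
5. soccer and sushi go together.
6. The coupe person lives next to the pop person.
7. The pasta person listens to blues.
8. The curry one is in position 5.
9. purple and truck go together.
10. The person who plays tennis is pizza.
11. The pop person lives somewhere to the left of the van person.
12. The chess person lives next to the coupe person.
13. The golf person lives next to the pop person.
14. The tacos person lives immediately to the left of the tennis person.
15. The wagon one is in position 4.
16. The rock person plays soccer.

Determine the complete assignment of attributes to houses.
Solution:

House | Food | Music | Color | Vehicle | Sport
----------------------------------------------
  1   | pasta | blues | yellow | sedan | chess
  2   | tacos | jazz | red | coupe | golf
  3   | pizza | pop | purple | truck | tennis
  4   | sushi | rock | blue | wagon | soccer
  5   | curry | classical | green | van | swimming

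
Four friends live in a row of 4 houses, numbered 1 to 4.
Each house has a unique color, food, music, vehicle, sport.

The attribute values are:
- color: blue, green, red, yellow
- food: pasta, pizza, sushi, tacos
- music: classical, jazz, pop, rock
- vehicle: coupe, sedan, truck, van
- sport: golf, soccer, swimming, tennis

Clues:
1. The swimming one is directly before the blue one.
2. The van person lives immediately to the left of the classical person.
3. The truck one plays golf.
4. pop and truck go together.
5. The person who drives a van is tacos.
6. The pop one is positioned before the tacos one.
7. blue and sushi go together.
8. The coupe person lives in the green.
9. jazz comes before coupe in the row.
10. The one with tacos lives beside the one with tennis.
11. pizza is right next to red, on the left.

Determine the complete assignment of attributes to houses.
Solution:

House | Color | Food | Music | Vehicle | Sport
----------------------------------------------
  1   | yellow | pizza | pop | truck | golf
  2   | red | tacos | jazz | van | swimming
  3   | blue | sushi | classical | sedan | tennis
  4   | green | pasta | rock | coupe | soccer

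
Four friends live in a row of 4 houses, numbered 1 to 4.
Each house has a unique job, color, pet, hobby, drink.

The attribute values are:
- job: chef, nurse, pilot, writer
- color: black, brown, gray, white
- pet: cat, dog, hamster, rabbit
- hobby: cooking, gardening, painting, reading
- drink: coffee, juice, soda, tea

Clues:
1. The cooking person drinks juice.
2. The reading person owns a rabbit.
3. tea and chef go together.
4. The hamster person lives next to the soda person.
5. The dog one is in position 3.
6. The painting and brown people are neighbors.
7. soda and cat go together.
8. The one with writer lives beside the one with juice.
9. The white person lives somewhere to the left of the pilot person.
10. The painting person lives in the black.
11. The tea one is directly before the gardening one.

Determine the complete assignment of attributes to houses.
Solution:

House | Job | Color | Pet | Hobby | Drink
-----------------------------------------
  1   | chef | black | hamster | painting | tea
  2   | writer | brown | cat | gardening | soda
  3   | nurse | white | dog | cooking | juice
  4   | pilot | gray | rabbit | reading | coffee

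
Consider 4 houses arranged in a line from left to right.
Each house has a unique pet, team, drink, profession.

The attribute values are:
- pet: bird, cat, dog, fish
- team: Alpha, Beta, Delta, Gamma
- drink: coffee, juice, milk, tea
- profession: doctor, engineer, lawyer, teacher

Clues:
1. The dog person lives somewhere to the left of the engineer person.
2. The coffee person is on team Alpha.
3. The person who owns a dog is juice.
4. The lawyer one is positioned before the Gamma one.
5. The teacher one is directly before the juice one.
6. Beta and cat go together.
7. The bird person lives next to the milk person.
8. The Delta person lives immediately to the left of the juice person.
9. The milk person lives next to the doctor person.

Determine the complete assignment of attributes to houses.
Solution:

House | Pet | Team | Drink | Profession
---------------------------------------
  1   | bird | Alpha | coffee | lawyer
  2   | fish | Delta | milk | teacher
  3   | dog | Gamma | juice | doctor
  4   | cat | Beta | tea | engineer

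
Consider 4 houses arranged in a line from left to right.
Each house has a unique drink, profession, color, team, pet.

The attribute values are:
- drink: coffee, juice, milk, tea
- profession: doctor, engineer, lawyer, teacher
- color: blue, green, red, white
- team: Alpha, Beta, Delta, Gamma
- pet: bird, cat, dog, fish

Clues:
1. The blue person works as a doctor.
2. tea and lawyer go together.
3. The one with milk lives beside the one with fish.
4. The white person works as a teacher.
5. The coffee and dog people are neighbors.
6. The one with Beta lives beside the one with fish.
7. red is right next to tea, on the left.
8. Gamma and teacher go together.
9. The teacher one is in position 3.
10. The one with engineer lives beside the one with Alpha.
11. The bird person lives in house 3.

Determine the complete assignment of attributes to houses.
Solution:

House | Drink | Profession | Color | Team | Pet
-----------------------------------------------
  1   | milk | engineer | red | Beta | cat
  2   | tea | lawyer | green | Alpha | fish
  3   | coffee | teacher | white | Gamma | bird
  4   | juice | doctor | blue | Delta | dog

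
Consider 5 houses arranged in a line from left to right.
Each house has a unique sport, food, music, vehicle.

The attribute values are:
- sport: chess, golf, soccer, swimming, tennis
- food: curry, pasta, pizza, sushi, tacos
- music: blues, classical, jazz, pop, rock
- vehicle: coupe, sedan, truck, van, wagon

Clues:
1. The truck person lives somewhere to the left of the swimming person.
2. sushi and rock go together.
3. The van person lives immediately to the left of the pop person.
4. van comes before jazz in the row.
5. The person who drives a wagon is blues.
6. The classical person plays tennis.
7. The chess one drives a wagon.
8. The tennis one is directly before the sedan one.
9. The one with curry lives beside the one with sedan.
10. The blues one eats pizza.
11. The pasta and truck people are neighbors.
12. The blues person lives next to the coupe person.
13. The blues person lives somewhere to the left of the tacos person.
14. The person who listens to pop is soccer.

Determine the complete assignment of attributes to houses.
Solution:

House | Sport | Food | Music | Vehicle
--------------------------------------
  1   | tennis | curry | classical | van
  2   | soccer | pasta | pop | sedan
  3   | golf | sushi | rock | truck
  4   | chess | pizza | blues | wagon
  5   | swimming | tacos | jazz | coupe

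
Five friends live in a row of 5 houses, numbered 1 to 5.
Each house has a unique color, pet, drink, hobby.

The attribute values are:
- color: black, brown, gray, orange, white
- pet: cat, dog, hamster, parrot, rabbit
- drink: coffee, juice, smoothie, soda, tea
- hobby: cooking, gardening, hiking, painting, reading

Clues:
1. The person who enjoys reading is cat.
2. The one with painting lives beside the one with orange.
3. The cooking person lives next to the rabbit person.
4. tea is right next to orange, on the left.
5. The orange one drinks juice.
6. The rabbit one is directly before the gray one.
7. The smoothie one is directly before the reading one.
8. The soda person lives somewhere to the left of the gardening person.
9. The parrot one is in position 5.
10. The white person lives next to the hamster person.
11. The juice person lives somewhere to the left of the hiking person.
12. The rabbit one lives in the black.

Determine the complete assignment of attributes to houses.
Solution:

House | Color | Pet | Drink | Hobby
-----------------------------------
  1   | white | dog | tea | painting
  2   | orange | hamster | juice | cooking
  3   | black | rabbit | smoothie | hiking
  4   | gray | cat | soda | reading
  5   | brown | parrot | coffee | gardening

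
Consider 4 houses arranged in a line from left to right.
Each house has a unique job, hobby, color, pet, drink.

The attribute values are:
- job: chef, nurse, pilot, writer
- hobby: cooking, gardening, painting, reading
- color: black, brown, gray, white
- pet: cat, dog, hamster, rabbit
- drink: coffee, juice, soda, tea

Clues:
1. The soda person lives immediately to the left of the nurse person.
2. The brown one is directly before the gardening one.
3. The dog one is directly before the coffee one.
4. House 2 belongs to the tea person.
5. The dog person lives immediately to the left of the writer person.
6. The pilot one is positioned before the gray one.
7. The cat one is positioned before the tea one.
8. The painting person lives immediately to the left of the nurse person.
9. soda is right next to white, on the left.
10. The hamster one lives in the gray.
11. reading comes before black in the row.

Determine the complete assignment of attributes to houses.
Solution:

House | Job | Hobby | Color | Pet | Drink
-----------------------------------------
  1   | pilot | painting | brown | cat | soda
  2   | nurse | gardening | white | dog | tea
  3   | writer | reading | gray | hamster | coffee
  4   | chef | cooking | black | rabbit | juice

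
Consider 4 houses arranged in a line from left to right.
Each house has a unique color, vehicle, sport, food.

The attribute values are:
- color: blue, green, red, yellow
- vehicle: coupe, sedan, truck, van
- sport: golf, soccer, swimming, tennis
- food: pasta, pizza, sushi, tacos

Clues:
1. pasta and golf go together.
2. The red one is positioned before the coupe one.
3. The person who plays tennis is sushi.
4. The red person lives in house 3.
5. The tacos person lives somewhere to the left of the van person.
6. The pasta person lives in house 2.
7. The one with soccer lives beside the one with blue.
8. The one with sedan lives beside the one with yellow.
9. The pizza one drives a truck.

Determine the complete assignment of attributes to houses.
Solution:

House | Color | Vehicle | Sport | Food
--------------------------------------
  1   | green | sedan | swimming | tacos
  2   | yellow | van | golf | pasta
  3   | red | truck | soccer | pizza
  4   | blue | coupe | tennis | sushi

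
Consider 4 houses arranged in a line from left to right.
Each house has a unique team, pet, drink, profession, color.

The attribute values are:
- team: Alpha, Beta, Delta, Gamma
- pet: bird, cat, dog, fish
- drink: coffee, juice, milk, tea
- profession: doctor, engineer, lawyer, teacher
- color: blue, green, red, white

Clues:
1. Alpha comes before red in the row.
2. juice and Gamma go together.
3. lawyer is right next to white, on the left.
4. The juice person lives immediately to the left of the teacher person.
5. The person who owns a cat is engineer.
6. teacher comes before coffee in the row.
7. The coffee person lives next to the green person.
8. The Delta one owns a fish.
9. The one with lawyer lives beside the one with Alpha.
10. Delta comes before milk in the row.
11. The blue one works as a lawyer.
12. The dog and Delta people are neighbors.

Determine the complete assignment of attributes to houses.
Solution:

House | Team | Pet | Drink | Profession | Color
-----------------------------------------------
  1   | Gamma | bird | juice | lawyer | blue
  2   | Alpha | dog | tea | teacher | white
  3   | Delta | fish | coffee | doctor | red
  4   | Beta | cat | milk | engineer | green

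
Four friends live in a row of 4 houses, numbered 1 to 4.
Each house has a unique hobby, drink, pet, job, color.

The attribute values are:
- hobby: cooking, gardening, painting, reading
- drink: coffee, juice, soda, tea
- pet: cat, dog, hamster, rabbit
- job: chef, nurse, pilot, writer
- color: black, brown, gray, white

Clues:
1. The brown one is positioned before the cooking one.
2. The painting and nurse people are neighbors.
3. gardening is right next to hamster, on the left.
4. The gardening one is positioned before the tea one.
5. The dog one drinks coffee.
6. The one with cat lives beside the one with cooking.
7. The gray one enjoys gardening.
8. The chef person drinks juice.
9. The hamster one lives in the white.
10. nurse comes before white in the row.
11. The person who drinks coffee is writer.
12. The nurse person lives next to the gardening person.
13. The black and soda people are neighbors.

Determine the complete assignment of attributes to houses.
Solution:

House | Hobby | Drink | Pet | Job | Color
-----------------------------------------
  1   | painting | coffee | dog | writer | black
  2   | reading | soda | rabbit | nurse | brown
  3   | gardening | juice | cat | chef | gray
  4   | cooking | tea | hamster | pilot | white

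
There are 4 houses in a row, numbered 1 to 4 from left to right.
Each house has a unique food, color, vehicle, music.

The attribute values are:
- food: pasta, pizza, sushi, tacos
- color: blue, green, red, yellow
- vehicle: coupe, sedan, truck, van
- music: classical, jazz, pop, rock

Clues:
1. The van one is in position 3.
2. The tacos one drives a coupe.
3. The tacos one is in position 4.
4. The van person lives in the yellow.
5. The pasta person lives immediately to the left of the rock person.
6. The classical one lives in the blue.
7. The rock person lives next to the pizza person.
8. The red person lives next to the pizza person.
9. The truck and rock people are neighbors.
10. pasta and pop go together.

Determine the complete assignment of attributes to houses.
Solution:

House | Food | Color | Vehicle | Music
--------------------------------------
  1   | pasta | green | truck | pop
  2   | sushi | red | sedan | rock
  3   | pizza | yellow | van | jazz
  4   | tacos | blue | coupe | classical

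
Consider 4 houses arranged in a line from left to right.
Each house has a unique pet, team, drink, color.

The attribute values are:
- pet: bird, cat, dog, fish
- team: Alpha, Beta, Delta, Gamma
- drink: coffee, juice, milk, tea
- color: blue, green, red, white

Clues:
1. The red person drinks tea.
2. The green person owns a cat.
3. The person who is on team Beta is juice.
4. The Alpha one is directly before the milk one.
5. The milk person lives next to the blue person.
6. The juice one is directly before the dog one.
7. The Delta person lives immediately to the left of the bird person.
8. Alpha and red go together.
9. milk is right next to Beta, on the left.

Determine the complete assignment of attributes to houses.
Solution:

House | Pet | Team | Drink | Color
----------------------------------
  1   | fish | Alpha | tea | red
  2   | cat | Delta | milk | green
  3   | bird | Beta | juice | blue
  4   | dog | Gamma | coffee | white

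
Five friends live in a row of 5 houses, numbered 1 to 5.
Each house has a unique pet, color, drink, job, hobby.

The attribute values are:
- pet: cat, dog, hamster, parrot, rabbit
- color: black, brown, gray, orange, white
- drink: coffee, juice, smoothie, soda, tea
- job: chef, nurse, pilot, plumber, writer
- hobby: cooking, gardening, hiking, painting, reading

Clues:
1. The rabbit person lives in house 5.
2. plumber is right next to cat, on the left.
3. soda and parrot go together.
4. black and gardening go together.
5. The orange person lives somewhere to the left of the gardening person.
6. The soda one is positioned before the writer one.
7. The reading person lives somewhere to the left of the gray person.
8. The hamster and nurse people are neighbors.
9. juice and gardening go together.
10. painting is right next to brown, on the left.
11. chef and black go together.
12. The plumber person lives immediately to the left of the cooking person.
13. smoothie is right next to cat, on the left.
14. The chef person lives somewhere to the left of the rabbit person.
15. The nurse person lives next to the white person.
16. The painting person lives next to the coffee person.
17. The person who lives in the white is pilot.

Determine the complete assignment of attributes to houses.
Solution:

House | Pet | Color | Drink | Job | Hobby
-----------------------------------------
  1   | hamster | orange | smoothie | plumber | painting
  2   | cat | brown | coffee | nurse | cooking
  3   | parrot | white | soda | pilot | reading
  4   | dog | black | juice | chef | gardening
  5   | rabbit | gray | tea | writer | hiking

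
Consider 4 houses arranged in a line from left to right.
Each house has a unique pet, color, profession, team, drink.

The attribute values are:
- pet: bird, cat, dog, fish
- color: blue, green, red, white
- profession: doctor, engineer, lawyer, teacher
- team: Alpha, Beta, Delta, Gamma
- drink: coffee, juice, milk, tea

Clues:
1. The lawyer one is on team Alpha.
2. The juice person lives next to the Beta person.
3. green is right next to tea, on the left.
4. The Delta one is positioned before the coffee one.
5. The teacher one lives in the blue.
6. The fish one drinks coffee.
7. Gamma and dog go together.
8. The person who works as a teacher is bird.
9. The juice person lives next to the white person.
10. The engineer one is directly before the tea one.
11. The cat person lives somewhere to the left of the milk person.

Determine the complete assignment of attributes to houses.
Solution:

House | Pet | Color | Profession | Team | Drink
-----------------------------------------------
  1   | dog | green | engineer | Gamma | juice
  2   | cat | white | doctor | Beta | tea
  3   | bird | blue | teacher | Delta | milk
  4   | fish | red | lawyer | Alpha | coffee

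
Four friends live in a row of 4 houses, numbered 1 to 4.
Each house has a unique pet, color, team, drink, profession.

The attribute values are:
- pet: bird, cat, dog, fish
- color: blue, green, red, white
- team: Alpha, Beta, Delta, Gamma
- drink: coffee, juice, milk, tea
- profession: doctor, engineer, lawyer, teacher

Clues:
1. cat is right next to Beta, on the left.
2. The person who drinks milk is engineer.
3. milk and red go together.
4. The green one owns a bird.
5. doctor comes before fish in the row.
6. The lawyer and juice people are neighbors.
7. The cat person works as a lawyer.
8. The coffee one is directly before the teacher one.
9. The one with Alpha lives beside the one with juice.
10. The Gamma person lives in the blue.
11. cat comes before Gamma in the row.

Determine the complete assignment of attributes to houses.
Solution:

House | Pet | Color | Team | Drink | Profession
-----------------------------------------------
  1   | cat | white | Alpha | coffee | lawyer
  2   | bird | green | Beta | juice | teacher
  3   | dog | blue | Gamma | tea | doctor
  4   | fish | red | Delta | milk | engineer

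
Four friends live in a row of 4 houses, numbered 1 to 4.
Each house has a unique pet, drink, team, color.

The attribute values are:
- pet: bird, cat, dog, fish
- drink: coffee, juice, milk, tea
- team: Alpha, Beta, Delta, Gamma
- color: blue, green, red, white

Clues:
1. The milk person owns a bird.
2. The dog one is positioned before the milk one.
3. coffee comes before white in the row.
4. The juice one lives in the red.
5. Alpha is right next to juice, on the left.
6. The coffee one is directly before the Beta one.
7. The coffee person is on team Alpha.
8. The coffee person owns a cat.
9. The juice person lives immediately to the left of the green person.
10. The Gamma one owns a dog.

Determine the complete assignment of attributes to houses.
Solution:

House | Pet | Drink | Team | Color
----------------------------------
  1   | cat | coffee | Alpha | blue
  2   | fish | juice | Beta | red
  3   | dog | tea | Gamma | green
  4   | bird | milk | Delta | white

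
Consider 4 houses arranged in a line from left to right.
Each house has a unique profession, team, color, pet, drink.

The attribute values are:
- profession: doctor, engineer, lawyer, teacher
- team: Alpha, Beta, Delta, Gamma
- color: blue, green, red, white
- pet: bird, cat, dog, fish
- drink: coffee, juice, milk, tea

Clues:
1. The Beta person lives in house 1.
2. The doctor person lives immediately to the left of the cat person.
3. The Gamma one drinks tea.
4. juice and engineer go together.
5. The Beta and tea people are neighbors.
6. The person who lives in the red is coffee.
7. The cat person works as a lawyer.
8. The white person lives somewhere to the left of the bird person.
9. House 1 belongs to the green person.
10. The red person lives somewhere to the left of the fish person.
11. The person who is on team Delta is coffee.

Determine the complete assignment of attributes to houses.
Solution:

House | Profession | Team | Color | Pet | Drink
-----------------------------------------------
  1   | doctor | Beta | green | dog | milk
  2   | lawyer | Gamma | white | cat | tea
  3   | teacher | Delta | red | bird | coffee
  4   | engineer | Alpha | blue | fish | juice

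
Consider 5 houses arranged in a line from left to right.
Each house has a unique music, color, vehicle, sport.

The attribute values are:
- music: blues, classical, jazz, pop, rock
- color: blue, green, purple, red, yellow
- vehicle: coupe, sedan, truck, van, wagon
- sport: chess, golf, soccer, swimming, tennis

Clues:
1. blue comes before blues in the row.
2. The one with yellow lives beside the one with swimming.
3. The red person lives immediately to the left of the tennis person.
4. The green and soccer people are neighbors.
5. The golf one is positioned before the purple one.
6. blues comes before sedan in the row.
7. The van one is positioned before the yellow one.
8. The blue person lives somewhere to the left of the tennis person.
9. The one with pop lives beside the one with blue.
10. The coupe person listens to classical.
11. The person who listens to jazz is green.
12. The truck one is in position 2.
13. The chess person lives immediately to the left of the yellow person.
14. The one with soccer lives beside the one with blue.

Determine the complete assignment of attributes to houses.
Solution:

House | Music | Color | Vehicle | Sport
---------------------------------------
  1   | jazz | green | van | chess
  2   | pop | yellow | truck | soccer
  3   | classical | blue | coupe | swimming
  4   | blues | red | wagon | golf
  5   | rock | purple | sedan | tennis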